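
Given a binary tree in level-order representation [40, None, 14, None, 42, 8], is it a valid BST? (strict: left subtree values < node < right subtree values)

Level-order array: [40, None, 14, None, 42, 8]
Validate using subtree bounds (lo, hi): at each node, require lo < value < hi,
then recurse left with hi=value and right with lo=value.
Preorder trace (stopping at first violation):
  at node 40 with bounds (-inf, +inf): OK
  at node 14 with bounds (40, +inf): VIOLATION
Node 14 violates its bound: not (40 < 14 < +inf).
Result: Not a valid BST


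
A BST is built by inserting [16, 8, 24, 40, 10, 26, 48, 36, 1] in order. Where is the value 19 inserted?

Starting tree (level order): [16, 8, 24, 1, 10, None, 40, None, None, None, None, 26, 48, None, 36]
Insertion path: 16 -> 24
Result: insert 19 as left child of 24
Final tree (level order): [16, 8, 24, 1, 10, 19, 40, None, None, None, None, None, None, 26, 48, None, 36]


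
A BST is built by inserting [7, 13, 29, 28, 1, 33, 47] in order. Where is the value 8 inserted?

Starting tree (level order): [7, 1, 13, None, None, None, 29, 28, 33, None, None, None, 47]
Insertion path: 7 -> 13
Result: insert 8 as left child of 13
Final tree (level order): [7, 1, 13, None, None, 8, 29, None, None, 28, 33, None, None, None, 47]


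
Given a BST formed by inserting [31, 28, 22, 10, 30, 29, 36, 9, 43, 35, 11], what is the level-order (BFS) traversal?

Tree insertion order: [31, 28, 22, 10, 30, 29, 36, 9, 43, 35, 11]
Tree (level-order array): [31, 28, 36, 22, 30, 35, 43, 10, None, 29, None, None, None, None, None, 9, 11]
BFS from the root, enqueuing left then right child of each popped node:
  queue [31] -> pop 31, enqueue [28, 36], visited so far: [31]
  queue [28, 36] -> pop 28, enqueue [22, 30], visited so far: [31, 28]
  queue [36, 22, 30] -> pop 36, enqueue [35, 43], visited so far: [31, 28, 36]
  queue [22, 30, 35, 43] -> pop 22, enqueue [10], visited so far: [31, 28, 36, 22]
  queue [30, 35, 43, 10] -> pop 30, enqueue [29], visited so far: [31, 28, 36, 22, 30]
  queue [35, 43, 10, 29] -> pop 35, enqueue [none], visited so far: [31, 28, 36, 22, 30, 35]
  queue [43, 10, 29] -> pop 43, enqueue [none], visited so far: [31, 28, 36, 22, 30, 35, 43]
  queue [10, 29] -> pop 10, enqueue [9, 11], visited so far: [31, 28, 36, 22, 30, 35, 43, 10]
  queue [29, 9, 11] -> pop 29, enqueue [none], visited so far: [31, 28, 36, 22, 30, 35, 43, 10, 29]
  queue [9, 11] -> pop 9, enqueue [none], visited so far: [31, 28, 36, 22, 30, 35, 43, 10, 29, 9]
  queue [11] -> pop 11, enqueue [none], visited so far: [31, 28, 36, 22, 30, 35, 43, 10, 29, 9, 11]
Result: [31, 28, 36, 22, 30, 35, 43, 10, 29, 9, 11]


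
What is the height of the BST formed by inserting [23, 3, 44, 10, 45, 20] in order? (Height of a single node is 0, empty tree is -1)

Insertion order: [23, 3, 44, 10, 45, 20]
Tree (level-order array): [23, 3, 44, None, 10, None, 45, None, 20]
Compute height bottom-up (empty subtree = -1):
  height(20) = 1 + max(-1, -1) = 0
  height(10) = 1 + max(-1, 0) = 1
  height(3) = 1 + max(-1, 1) = 2
  height(45) = 1 + max(-1, -1) = 0
  height(44) = 1 + max(-1, 0) = 1
  height(23) = 1 + max(2, 1) = 3
Height = 3


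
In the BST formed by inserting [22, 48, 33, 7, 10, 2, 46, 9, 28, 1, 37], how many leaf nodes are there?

Tree built from: [22, 48, 33, 7, 10, 2, 46, 9, 28, 1, 37]
Tree (level-order array): [22, 7, 48, 2, 10, 33, None, 1, None, 9, None, 28, 46, None, None, None, None, None, None, 37]
Rule: A leaf has 0 children.
Per-node child counts:
  node 22: 2 child(ren)
  node 7: 2 child(ren)
  node 2: 1 child(ren)
  node 1: 0 child(ren)
  node 10: 1 child(ren)
  node 9: 0 child(ren)
  node 48: 1 child(ren)
  node 33: 2 child(ren)
  node 28: 0 child(ren)
  node 46: 1 child(ren)
  node 37: 0 child(ren)
Matching nodes: [1, 9, 28, 37]
Count of leaf nodes: 4


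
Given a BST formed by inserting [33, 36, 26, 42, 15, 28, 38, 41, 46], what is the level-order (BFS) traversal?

Tree insertion order: [33, 36, 26, 42, 15, 28, 38, 41, 46]
Tree (level-order array): [33, 26, 36, 15, 28, None, 42, None, None, None, None, 38, 46, None, 41]
BFS from the root, enqueuing left then right child of each popped node:
  queue [33] -> pop 33, enqueue [26, 36], visited so far: [33]
  queue [26, 36] -> pop 26, enqueue [15, 28], visited so far: [33, 26]
  queue [36, 15, 28] -> pop 36, enqueue [42], visited so far: [33, 26, 36]
  queue [15, 28, 42] -> pop 15, enqueue [none], visited so far: [33, 26, 36, 15]
  queue [28, 42] -> pop 28, enqueue [none], visited so far: [33, 26, 36, 15, 28]
  queue [42] -> pop 42, enqueue [38, 46], visited so far: [33, 26, 36, 15, 28, 42]
  queue [38, 46] -> pop 38, enqueue [41], visited so far: [33, 26, 36, 15, 28, 42, 38]
  queue [46, 41] -> pop 46, enqueue [none], visited so far: [33, 26, 36, 15, 28, 42, 38, 46]
  queue [41] -> pop 41, enqueue [none], visited so far: [33, 26, 36, 15, 28, 42, 38, 46, 41]
Result: [33, 26, 36, 15, 28, 42, 38, 46, 41]


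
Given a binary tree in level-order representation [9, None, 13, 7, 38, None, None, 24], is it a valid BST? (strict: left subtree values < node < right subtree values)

Level-order array: [9, None, 13, 7, 38, None, None, 24]
Validate using subtree bounds (lo, hi): at each node, require lo < value < hi,
then recurse left with hi=value and right with lo=value.
Preorder trace (stopping at first violation):
  at node 9 with bounds (-inf, +inf): OK
  at node 13 with bounds (9, +inf): OK
  at node 7 with bounds (9, 13): VIOLATION
Node 7 violates its bound: not (9 < 7 < 13).
Result: Not a valid BST


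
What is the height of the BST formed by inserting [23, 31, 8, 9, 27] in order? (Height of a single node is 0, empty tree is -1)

Insertion order: [23, 31, 8, 9, 27]
Tree (level-order array): [23, 8, 31, None, 9, 27]
Compute height bottom-up (empty subtree = -1):
  height(9) = 1 + max(-1, -1) = 0
  height(8) = 1 + max(-1, 0) = 1
  height(27) = 1 + max(-1, -1) = 0
  height(31) = 1 + max(0, -1) = 1
  height(23) = 1 + max(1, 1) = 2
Height = 2


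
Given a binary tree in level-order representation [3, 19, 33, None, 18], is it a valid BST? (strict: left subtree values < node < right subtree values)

Level-order array: [3, 19, 33, None, 18]
Validate using subtree bounds (lo, hi): at each node, require lo < value < hi,
then recurse left with hi=value and right with lo=value.
Preorder trace (stopping at first violation):
  at node 3 with bounds (-inf, +inf): OK
  at node 19 with bounds (-inf, 3): VIOLATION
Node 19 violates its bound: not (-inf < 19 < 3).
Result: Not a valid BST


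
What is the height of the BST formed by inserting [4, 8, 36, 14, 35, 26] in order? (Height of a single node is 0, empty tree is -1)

Insertion order: [4, 8, 36, 14, 35, 26]
Tree (level-order array): [4, None, 8, None, 36, 14, None, None, 35, 26]
Compute height bottom-up (empty subtree = -1):
  height(26) = 1 + max(-1, -1) = 0
  height(35) = 1 + max(0, -1) = 1
  height(14) = 1 + max(-1, 1) = 2
  height(36) = 1 + max(2, -1) = 3
  height(8) = 1 + max(-1, 3) = 4
  height(4) = 1 + max(-1, 4) = 5
Height = 5


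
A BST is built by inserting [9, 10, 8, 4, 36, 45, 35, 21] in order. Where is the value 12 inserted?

Starting tree (level order): [9, 8, 10, 4, None, None, 36, None, None, 35, 45, 21]
Insertion path: 9 -> 10 -> 36 -> 35 -> 21
Result: insert 12 as left child of 21
Final tree (level order): [9, 8, 10, 4, None, None, 36, None, None, 35, 45, 21, None, None, None, 12]


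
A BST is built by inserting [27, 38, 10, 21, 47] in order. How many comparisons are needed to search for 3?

Search path for 3: 27 -> 10
Found: False
Comparisons: 2


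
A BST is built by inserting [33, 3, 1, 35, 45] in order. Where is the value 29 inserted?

Starting tree (level order): [33, 3, 35, 1, None, None, 45]
Insertion path: 33 -> 3
Result: insert 29 as right child of 3
Final tree (level order): [33, 3, 35, 1, 29, None, 45]


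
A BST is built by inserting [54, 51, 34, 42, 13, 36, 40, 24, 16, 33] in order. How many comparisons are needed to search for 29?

Search path for 29: 54 -> 51 -> 34 -> 13 -> 24 -> 33
Found: False
Comparisons: 6


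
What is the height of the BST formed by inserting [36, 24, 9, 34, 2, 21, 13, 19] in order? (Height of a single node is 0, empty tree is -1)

Insertion order: [36, 24, 9, 34, 2, 21, 13, 19]
Tree (level-order array): [36, 24, None, 9, 34, 2, 21, None, None, None, None, 13, None, None, 19]
Compute height bottom-up (empty subtree = -1):
  height(2) = 1 + max(-1, -1) = 0
  height(19) = 1 + max(-1, -1) = 0
  height(13) = 1 + max(-1, 0) = 1
  height(21) = 1 + max(1, -1) = 2
  height(9) = 1 + max(0, 2) = 3
  height(34) = 1 + max(-1, -1) = 0
  height(24) = 1 + max(3, 0) = 4
  height(36) = 1 + max(4, -1) = 5
Height = 5


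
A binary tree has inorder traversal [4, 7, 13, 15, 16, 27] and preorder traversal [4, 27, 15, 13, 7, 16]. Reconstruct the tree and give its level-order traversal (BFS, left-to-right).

Inorder:  [4, 7, 13, 15, 16, 27]
Preorder: [4, 27, 15, 13, 7, 16]
Algorithm: preorder visits root first, so consume preorder in order;
for each root, split the current inorder slice at that value into
left-subtree inorder and right-subtree inorder, then recurse.
Recursive splits:
  root=4; inorder splits into left=[], right=[7, 13, 15, 16, 27]
  root=27; inorder splits into left=[7, 13, 15, 16], right=[]
  root=15; inorder splits into left=[7, 13], right=[16]
  root=13; inorder splits into left=[7], right=[]
  root=7; inorder splits into left=[], right=[]
  root=16; inorder splits into left=[], right=[]
Reconstructed level-order: [4, 27, 15, 13, 16, 7]


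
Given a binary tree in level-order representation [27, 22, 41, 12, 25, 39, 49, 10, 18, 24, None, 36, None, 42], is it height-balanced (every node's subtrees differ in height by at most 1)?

Tree (level-order array): [27, 22, 41, 12, 25, 39, 49, 10, 18, 24, None, 36, None, 42]
Definition: a tree is height-balanced if, at every node, |h(left) - h(right)| <= 1 (empty subtree has height -1).
Bottom-up per-node check:
  node 10: h_left=-1, h_right=-1, diff=0 [OK], height=0
  node 18: h_left=-1, h_right=-1, diff=0 [OK], height=0
  node 12: h_left=0, h_right=0, diff=0 [OK], height=1
  node 24: h_left=-1, h_right=-1, diff=0 [OK], height=0
  node 25: h_left=0, h_right=-1, diff=1 [OK], height=1
  node 22: h_left=1, h_right=1, diff=0 [OK], height=2
  node 36: h_left=-1, h_right=-1, diff=0 [OK], height=0
  node 39: h_left=0, h_right=-1, diff=1 [OK], height=1
  node 42: h_left=-1, h_right=-1, diff=0 [OK], height=0
  node 49: h_left=0, h_right=-1, diff=1 [OK], height=1
  node 41: h_left=1, h_right=1, diff=0 [OK], height=2
  node 27: h_left=2, h_right=2, diff=0 [OK], height=3
All nodes satisfy the balance condition.
Result: Balanced


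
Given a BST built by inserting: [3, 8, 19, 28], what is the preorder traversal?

Tree insertion order: [3, 8, 19, 28]
Tree (level-order array): [3, None, 8, None, 19, None, 28]
Preorder traversal: [3, 8, 19, 28]


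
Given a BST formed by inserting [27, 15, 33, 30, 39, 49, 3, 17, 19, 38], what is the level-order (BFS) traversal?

Tree insertion order: [27, 15, 33, 30, 39, 49, 3, 17, 19, 38]
Tree (level-order array): [27, 15, 33, 3, 17, 30, 39, None, None, None, 19, None, None, 38, 49]
BFS from the root, enqueuing left then right child of each popped node:
  queue [27] -> pop 27, enqueue [15, 33], visited so far: [27]
  queue [15, 33] -> pop 15, enqueue [3, 17], visited so far: [27, 15]
  queue [33, 3, 17] -> pop 33, enqueue [30, 39], visited so far: [27, 15, 33]
  queue [3, 17, 30, 39] -> pop 3, enqueue [none], visited so far: [27, 15, 33, 3]
  queue [17, 30, 39] -> pop 17, enqueue [19], visited so far: [27, 15, 33, 3, 17]
  queue [30, 39, 19] -> pop 30, enqueue [none], visited so far: [27, 15, 33, 3, 17, 30]
  queue [39, 19] -> pop 39, enqueue [38, 49], visited so far: [27, 15, 33, 3, 17, 30, 39]
  queue [19, 38, 49] -> pop 19, enqueue [none], visited so far: [27, 15, 33, 3, 17, 30, 39, 19]
  queue [38, 49] -> pop 38, enqueue [none], visited so far: [27, 15, 33, 3, 17, 30, 39, 19, 38]
  queue [49] -> pop 49, enqueue [none], visited so far: [27, 15, 33, 3, 17, 30, 39, 19, 38, 49]
Result: [27, 15, 33, 3, 17, 30, 39, 19, 38, 49]


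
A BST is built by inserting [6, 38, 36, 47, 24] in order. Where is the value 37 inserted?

Starting tree (level order): [6, None, 38, 36, 47, 24]
Insertion path: 6 -> 38 -> 36
Result: insert 37 as right child of 36
Final tree (level order): [6, None, 38, 36, 47, 24, 37]


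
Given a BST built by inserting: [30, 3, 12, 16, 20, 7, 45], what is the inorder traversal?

Tree insertion order: [30, 3, 12, 16, 20, 7, 45]
Tree (level-order array): [30, 3, 45, None, 12, None, None, 7, 16, None, None, None, 20]
Inorder traversal: [3, 7, 12, 16, 20, 30, 45]


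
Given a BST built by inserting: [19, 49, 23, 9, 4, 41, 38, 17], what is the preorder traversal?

Tree insertion order: [19, 49, 23, 9, 4, 41, 38, 17]
Tree (level-order array): [19, 9, 49, 4, 17, 23, None, None, None, None, None, None, 41, 38]
Preorder traversal: [19, 9, 4, 17, 49, 23, 41, 38]


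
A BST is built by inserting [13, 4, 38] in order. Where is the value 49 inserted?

Starting tree (level order): [13, 4, 38]
Insertion path: 13 -> 38
Result: insert 49 as right child of 38
Final tree (level order): [13, 4, 38, None, None, None, 49]


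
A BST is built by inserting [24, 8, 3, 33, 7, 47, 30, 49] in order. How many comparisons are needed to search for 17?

Search path for 17: 24 -> 8
Found: False
Comparisons: 2


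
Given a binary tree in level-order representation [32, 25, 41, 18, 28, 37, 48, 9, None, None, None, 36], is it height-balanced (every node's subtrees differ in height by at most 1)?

Tree (level-order array): [32, 25, 41, 18, 28, 37, 48, 9, None, None, None, 36]
Definition: a tree is height-balanced if, at every node, |h(left) - h(right)| <= 1 (empty subtree has height -1).
Bottom-up per-node check:
  node 9: h_left=-1, h_right=-1, diff=0 [OK], height=0
  node 18: h_left=0, h_right=-1, diff=1 [OK], height=1
  node 28: h_left=-1, h_right=-1, diff=0 [OK], height=0
  node 25: h_left=1, h_right=0, diff=1 [OK], height=2
  node 36: h_left=-1, h_right=-1, diff=0 [OK], height=0
  node 37: h_left=0, h_right=-1, diff=1 [OK], height=1
  node 48: h_left=-1, h_right=-1, diff=0 [OK], height=0
  node 41: h_left=1, h_right=0, diff=1 [OK], height=2
  node 32: h_left=2, h_right=2, diff=0 [OK], height=3
All nodes satisfy the balance condition.
Result: Balanced


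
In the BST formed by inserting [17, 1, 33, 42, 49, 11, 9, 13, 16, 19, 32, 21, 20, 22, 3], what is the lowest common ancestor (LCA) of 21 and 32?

Tree insertion order: [17, 1, 33, 42, 49, 11, 9, 13, 16, 19, 32, 21, 20, 22, 3]
Tree (level-order array): [17, 1, 33, None, 11, 19, 42, 9, 13, None, 32, None, 49, 3, None, None, 16, 21, None, None, None, None, None, None, None, 20, 22]
In a BST, the LCA of p=21, q=32 is the first node v on the
root-to-leaf path with p <= v <= q (go left if both < v, right if both > v).
Walk from root:
  at 17: both 21 and 32 > 17, go right
  at 33: both 21 and 32 < 33, go left
  at 19: both 21 and 32 > 19, go right
  at 32: 21 <= 32 <= 32, this is the LCA
LCA = 32


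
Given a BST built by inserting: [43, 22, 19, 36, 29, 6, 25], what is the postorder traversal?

Tree insertion order: [43, 22, 19, 36, 29, 6, 25]
Tree (level-order array): [43, 22, None, 19, 36, 6, None, 29, None, None, None, 25]
Postorder traversal: [6, 19, 25, 29, 36, 22, 43]


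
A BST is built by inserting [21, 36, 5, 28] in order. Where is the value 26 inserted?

Starting tree (level order): [21, 5, 36, None, None, 28]
Insertion path: 21 -> 36 -> 28
Result: insert 26 as left child of 28
Final tree (level order): [21, 5, 36, None, None, 28, None, 26]


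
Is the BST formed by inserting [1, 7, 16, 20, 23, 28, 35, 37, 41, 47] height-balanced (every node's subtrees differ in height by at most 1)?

Tree (level-order array): [1, None, 7, None, 16, None, 20, None, 23, None, 28, None, 35, None, 37, None, 41, None, 47]
Definition: a tree is height-balanced if, at every node, |h(left) - h(right)| <= 1 (empty subtree has height -1).
Bottom-up per-node check:
  node 47: h_left=-1, h_right=-1, diff=0 [OK], height=0
  node 41: h_left=-1, h_right=0, diff=1 [OK], height=1
  node 37: h_left=-1, h_right=1, diff=2 [FAIL (|-1-1|=2 > 1)], height=2
  node 35: h_left=-1, h_right=2, diff=3 [FAIL (|-1-2|=3 > 1)], height=3
  node 28: h_left=-1, h_right=3, diff=4 [FAIL (|-1-3|=4 > 1)], height=4
  node 23: h_left=-1, h_right=4, diff=5 [FAIL (|-1-4|=5 > 1)], height=5
  node 20: h_left=-1, h_right=5, diff=6 [FAIL (|-1-5|=6 > 1)], height=6
  node 16: h_left=-1, h_right=6, diff=7 [FAIL (|-1-6|=7 > 1)], height=7
  node 7: h_left=-1, h_right=7, diff=8 [FAIL (|-1-7|=8 > 1)], height=8
  node 1: h_left=-1, h_right=8, diff=9 [FAIL (|-1-8|=9 > 1)], height=9
Node 37 violates the condition: |-1 - 1| = 2 > 1.
Result: Not balanced


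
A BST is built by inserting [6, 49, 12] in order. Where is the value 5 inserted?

Starting tree (level order): [6, None, 49, 12]
Insertion path: 6
Result: insert 5 as left child of 6
Final tree (level order): [6, 5, 49, None, None, 12]


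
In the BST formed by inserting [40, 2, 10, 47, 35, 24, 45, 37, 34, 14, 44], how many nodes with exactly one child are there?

Tree built from: [40, 2, 10, 47, 35, 24, 45, 37, 34, 14, 44]
Tree (level-order array): [40, 2, 47, None, 10, 45, None, None, 35, 44, None, 24, 37, None, None, 14, 34]
Rule: These are nodes with exactly 1 non-null child.
Per-node child counts:
  node 40: 2 child(ren)
  node 2: 1 child(ren)
  node 10: 1 child(ren)
  node 35: 2 child(ren)
  node 24: 2 child(ren)
  node 14: 0 child(ren)
  node 34: 0 child(ren)
  node 37: 0 child(ren)
  node 47: 1 child(ren)
  node 45: 1 child(ren)
  node 44: 0 child(ren)
Matching nodes: [2, 10, 47, 45]
Count of nodes with exactly one child: 4


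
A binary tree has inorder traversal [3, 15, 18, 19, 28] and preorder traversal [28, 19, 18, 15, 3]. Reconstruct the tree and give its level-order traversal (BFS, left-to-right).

Inorder:  [3, 15, 18, 19, 28]
Preorder: [28, 19, 18, 15, 3]
Algorithm: preorder visits root first, so consume preorder in order;
for each root, split the current inorder slice at that value into
left-subtree inorder and right-subtree inorder, then recurse.
Recursive splits:
  root=28; inorder splits into left=[3, 15, 18, 19], right=[]
  root=19; inorder splits into left=[3, 15, 18], right=[]
  root=18; inorder splits into left=[3, 15], right=[]
  root=15; inorder splits into left=[3], right=[]
  root=3; inorder splits into left=[], right=[]
Reconstructed level-order: [28, 19, 18, 15, 3]


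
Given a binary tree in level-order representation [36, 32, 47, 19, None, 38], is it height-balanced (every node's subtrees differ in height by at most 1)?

Tree (level-order array): [36, 32, 47, 19, None, 38]
Definition: a tree is height-balanced if, at every node, |h(left) - h(right)| <= 1 (empty subtree has height -1).
Bottom-up per-node check:
  node 19: h_left=-1, h_right=-1, diff=0 [OK], height=0
  node 32: h_left=0, h_right=-1, diff=1 [OK], height=1
  node 38: h_left=-1, h_right=-1, diff=0 [OK], height=0
  node 47: h_left=0, h_right=-1, diff=1 [OK], height=1
  node 36: h_left=1, h_right=1, diff=0 [OK], height=2
All nodes satisfy the balance condition.
Result: Balanced


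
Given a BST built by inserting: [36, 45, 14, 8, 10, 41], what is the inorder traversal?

Tree insertion order: [36, 45, 14, 8, 10, 41]
Tree (level-order array): [36, 14, 45, 8, None, 41, None, None, 10]
Inorder traversal: [8, 10, 14, 36, 41, 45]


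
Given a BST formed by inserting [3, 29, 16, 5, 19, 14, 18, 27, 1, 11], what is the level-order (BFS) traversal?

Tree insertion order: [3, 29, 16, 5, 19, 14, 18, 27, 1, 11]
Tree (level-order array): [3, 1, 29, None, None, 16, None, 5, 19, None, 14, 18, 27, 11]
BFS from the root, enqueuing left then right child of each popped node:
  queue [3] -> pop 3, enqueue [1, 29], visited so far: [3]
  queue [1, 29] -> pop 1, enqueue [none], visited so far: [3, 1]
  queue [29] -> pop 29, enqueue [16], visited so far: [3, 1, 29]
  queue [16] -> pop 16, enqueue [5, 19], visited so far: [3, 1, 29, 16]
  queue [5, 19] -> pop 5, enqueue [14], visited so far: [3, 1, 29, 16, 5]
  queue [19, 14] -> pop 19, enqueue [18, 27], visited so far: [3, 1, 29, 16, 5, 19]
  queue [14, 18, 27] -> pop 14, enqueue [11], visited so far: [3, 1, 29, 16, 5, 19, 14]
  queue [18, 27, 11] -> pop 18, enqueue [none], visited so far: [3, 1, 29, 16, 5, 19, 14, 18]
  queue [27, 11] -> pop 27, enqueue [none], visited so far: [3, 1, 29, 16, 5, 19, 14, 18, 27]
  queue [11] -> pop 11, enqueue [none], visited so far: [3, 1, 29, 16, 5, 19, 14, 18, 27, 11]
Result: [3, 1, 29, 16, 5, 19, 14, 18, 27, 11]


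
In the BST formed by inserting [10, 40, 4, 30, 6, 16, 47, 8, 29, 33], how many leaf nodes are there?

Tree built from: [10, 40, 4, 30, 6, 16, 47, 8, 29, 33]
Tree (level-order array): [10, 4, 40, None, 6, 30, 47, None, 8, 16, 33, None, None, None, None, None, 29]
Rule: A leaf has 0 children.
Per-node child counts:
  node 10: 2 child(ren)
  node 4: 1 child(ren)
  node 6: 1 child(ren)
  node 8: 0 child(ren)
  node 40: 2 child(ren)
  node 30: 2 child(ren)
  node 16: 1 child(ren)
  node 29: 0 child(ren)
  node 33: 0 child(ren)
  node 47: 0 child(ren)
Matching nodes: [8, 29, 33, 47]
Count of leaf nodes: 4


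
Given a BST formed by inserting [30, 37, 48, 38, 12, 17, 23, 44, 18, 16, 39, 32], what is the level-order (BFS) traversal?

Tree insertion order: [30, 37, 48, 38, 12, 17, 23, 44, 18, 16, 39, 32]
Tree (level-order array): [30, 12, 37, None, 17, 32, 48, 16, 23, None, None, 38, None, None, None, 18, None, None, 44, None, None, 39]
BFS from the root, enqueuing left then right child of each popped node:
  queue [30] -> pop 30, enqueue [12, 37], visited so far: [30]
  queue [12, 37] -> pop 12, enqueue [17], visited so far: [30, 12]
  queue [37, 17] -> pop 37, enqueue [32, 48], visited so far: [30, 12, 37]
  queue [17, 32, 48] -> pop 17, enqueue [16, 23], visited so far: [30, 12, 37, 17]
  queue [32, 48, 16, 23] -> pop 32, enqueue [none], visited so far: [30, 12, 37, 17, 32]
  queue [48, 16, 23] -> pop 48, enqueue [38], visited so far: [30, 12, 37, 17, 32, 48]
  queue [16, 23, 38] -> pop 16, enqueue [none], visited so far: [30, 12, 37, 17, 32, 48, 16]
  queue [23, 38] -> pop 23, enqueue [18], visited so far: [30, 12, 37, 17, 32, 48, 16, 23]
  queue [38, 18] -> pop 38, enqueue [44], visited so far: [30, 12, 37, 17, 32, 48, 16, 23, 38]
  queue [18, 44] -> pop 18, enqueue [none], visited so far: [30, 12, 37, 17, 32, 48, 16, 23, 38, 18]
  queue [44] -> pop 44, enqueue [39], visited so far: [30, 12, 37, 17, 32, 48, 16, 23, 38, 18, 44]
  queue [39] -> pop 39, enqueue [none], visited so far: [30, 12, 37, 17, 32, 48, 16, 23, 38, 18, 44, 39]
Result: [30, 12, 37, 17, 32, 48, 16, 23, 38, 18, 44, 39]


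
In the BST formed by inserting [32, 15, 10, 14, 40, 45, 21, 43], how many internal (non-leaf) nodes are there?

Tree built from: [32, 15, 10, 14, 40, 45, 21, 43]
Tree (level-order array): [32, 15, 40, 10, 21, None, 45, None, 14, None, None, 43]
Rule: An internal node has at least one child.
Per-node child counts:
  node 32: 2 child(ren)
  node 15: 2 child(ren)
  node 10: 1 child(ren)
  node 14: 0 child(ren)
  node 21: 0 child(ren)
  node 40: 1 child(ren)
  node 45: 1 child(ren)
  node 43: 0 child(ren)
Matching nodes: [32, 15, 10, 40, 45]
Count of internal (non-leaf) nodes: 5


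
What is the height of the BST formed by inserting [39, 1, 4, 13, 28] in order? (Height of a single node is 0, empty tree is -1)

Insertion order: [39, 1, 4, 13, 28]
Tree (level-order array): [39, 1, None, None, 4, None, 13, None, 28]
Compute height bottom-up (empty subtree = -1):
  height(28) = 1 + max(-1, -1) = 0
  height(13) = 1 + max(-1, 0) = 1
  height(4) = 1 + max(-1, 1) = 2
  height(1) = 1 + max(-1, 2) = 3
  height(39) = 1 + max(3, -1) = 4
Height = 4


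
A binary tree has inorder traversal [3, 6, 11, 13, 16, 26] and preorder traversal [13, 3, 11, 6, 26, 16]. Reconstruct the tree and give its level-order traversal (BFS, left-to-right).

Inorder:  [3, 6, 11, 13, 16, 26]
Preorder: [13, 3, 11, 6, 26, 16]
Algorithm: preorder visits root first, so consume preorder in order;
for each root, split the current inorder slice at that value into
left-subtree inorder and right-subtree inorder, then recurse.
Recursive splits:
  root=13; inorder splits into left=[3, 6, 11], right=[16, 26]
  root=3; inorder splits into left=[], right=[6, 11]
  root=11; inorder splits into left=[6], right=[]
  root=6; inorder splits into left=[], right=[]
  root=26; inorder splits into left=[16], right=[]
  root=16; inorder splits into left=[], right=[]
Reconstructed level-order: [13, 3, 26, 11, 16, 6]


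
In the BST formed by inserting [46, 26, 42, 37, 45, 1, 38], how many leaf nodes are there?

Tree built from: [46, 26, 42, 37, 45, 1, 38]
Tree (level-order array): [46, 26, None, 1, 42, None, None, 37, 45, None, 38]
Rule: A leaf has 0 children.
Per-node child counts:
  node 46: 1 child(ren)
  node 26: 2 child(ren)
  node 1: 0 child(ren)
  node 42: 2 child(ren)
  node 37: 1 child(ren)
  node 38: 0 child(ren)
  node 45: 0 child(ren)
Matching nodes: [1, 38, 45]
Count of leaf nodes: 3


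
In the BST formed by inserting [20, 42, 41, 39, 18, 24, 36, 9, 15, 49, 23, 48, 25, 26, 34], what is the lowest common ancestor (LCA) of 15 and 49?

Tree insertion order: [20, 42, 41, 39, 18, 24, 36, 9, 15, 49, 23, 48, 25, 26, 34]
Tree (level-order array): [20, 18, 42, 9, None, 41, 49, None, 15, 39, None, 48, None, None, None, 24, None, None, None, 23, 36, None, None, 25, None, None, 26, None, 34]
In a BST, the LCA of p=15, q=49 is the first node v on the
root-to-leaf path with p <= v <= q (go left if both < v, right if both > v).
Walk from root:
  at 20: 15 <= 20 <= 49, this is the LCA
LCA = 20


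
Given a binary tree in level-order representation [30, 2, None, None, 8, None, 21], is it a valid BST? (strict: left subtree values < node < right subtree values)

Level-order array: [30, 2, None, None, 8, None, 21]
Validate using subtree bounds (lo, hi): at each node, require lo < value < hi,
then recurse left with hi=value and right with lo=value.
Preorder trace (stopping at first violation):
  at node 30 with bounds (-inf, +inf): OK
  at node 2 with bounds (-inf, 30): OK
  at node 8 with bounds (2, 30): OK
  at node 21 with bounds (8, 30): OK
No violation found at any node.
Result: Valid BST


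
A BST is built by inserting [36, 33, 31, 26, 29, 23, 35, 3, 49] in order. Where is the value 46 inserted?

Starting tree (level order): [36, 33, 49, 31, 35, None, None, 26, None, None, None, 23, 29, 3]
Insertion path: 36 -> 49
Result: insert 46 as left child of 49
Final tree (level order): [36, 33, 49, 31, 35, 46, None, 26, None, None, None, None, None, 23, 29, 3]


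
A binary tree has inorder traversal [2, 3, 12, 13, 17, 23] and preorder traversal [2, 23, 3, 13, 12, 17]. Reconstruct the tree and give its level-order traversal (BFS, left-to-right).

Inorder:  [2, 3, 12, 13, 17, 23]
Preorder: [2, 23, 3, 13, 12, 17]
Algorithm: preorder visits root first, so consume preorder in order;
for each root, split the current inorder slice at that value into
left-subtree inorder and right-subtree inorder, then recurse.
Recursive splits:
  root=2; inorder splits into left=[], right=[3, 12, 13, 17, 23]
  root=23; inorder splits into left=[3, 12, 13, 17], right=[]
  root=3; inorder splits into left=[], right=[12, 13, 17]
  root=13; inorder splits into left=[12], right=[17]
  root=12; inorder splits into left=[], right=[]
  root=17; inorder splits into left=[], right=[]
Reconstructed level-order: [2, 23, 3, 13, 12, 17]


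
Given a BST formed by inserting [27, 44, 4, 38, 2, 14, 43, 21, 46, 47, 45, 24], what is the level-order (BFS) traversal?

Tree insertion order: [27, 44, 4, 38, 2, 14, 43, 21, 46, 47, 45, 24]
Tree (level-order array): [27, 4, 44, 2, 14, 38, 46, None, None, None, 21, None, 43, 45, 47, None, 24]
BFS from the root, enqueuing left then right child of each popped node:
  queue [27] -> pop 27, enqueue [4, 44], visited so far: [27]
  queue [4, 44] -> pop 4, enqueue [2, 14], visited so far: [27, 4]
  queue [44, 2, 14] -> pop 44, enqueue [38, 46], visited so far: [27, 4, 44]
  queue [2, 14, 38, 46] -> pop 2, enqueue [none], visited so far: [27, 4, 44, 2]
  queue [14, 38, 46] -> pop 14, enqueue [21], visited so far: [27, 4, 44, 2, 14]
  queue [38, 46, 21] -> pop 38, enqueue [43], visited so far: [27, 4, 44, 2, 14, 38]
  queue [46, 21, 43] -> pop 46, enqueue [45, 47], visited so far: [27, 4, 44, 2, 14, 38, 46]
  queue [21, 43, 45, 47] -> pop 21, enqueue [24], visited so far: [27, 4, 44, 2, 14, 38, 46, 21]
  queue [43, 45, 47, 24] -> pop 43, enqueue [none], visited so far: [27, 4, 44, 2, 14, 38, 46, 21, 43]
  queue [45, 47, 24] -> pop 45, enqueue [none], visited so far: [27, 4, 44, 2, 14, 38, 46, 21, 43, 45]
  queue [47, 24] -> pop 47, enqueue [none], visited so far: [27, 4, 44, 2, 14, 38, 46, 21, 43, 45, 47]
  queue [24] -> pop 24, enqueue [none], visited so far: [27, 4, 44, 2, 14, 38, 46, 21, 43, 45, 47, 24]
Result: [27, 4, 44, 2, 14, 38, 46, 21, 43, 45, 47, 24]


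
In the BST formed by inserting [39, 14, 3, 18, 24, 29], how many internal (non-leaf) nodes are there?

Tree built from: [39, 14, 3, 18, 24, 29]
Tree (level-order array): [39, 14, None, 3, 18, None, None, None, 24, None, 29]
Rule: An internal node has at least one child.
Per-node child counts:
  node 39: 1 child(ren)
  node 14: 2 child(ren)
  node 3: 0 child(ren)
  node 18: 1 child(ren)
  node 24: 1 child(ren)
  node 29: 0 child(ren)
Matching nodes: [39, 14, 18, 24]
Count of internal (non-leaf) nodes: 4


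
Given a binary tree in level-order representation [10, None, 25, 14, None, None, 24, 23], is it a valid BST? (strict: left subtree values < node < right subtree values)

Level-order array: [10, None, 25, 14, None, None, 24, 23]
Validate using subtree bounds (lo, hi): at each node, require lo < value < hi,
then recurse left with hi=value and right with lo=value.
Preorder trace (stopping at first violation):
  at node 10 with bounds (-inf, +inf): OK
  at node 25 with bounds (10, +inf): OK
  at node 14 with bounds (10, 25): OK
  at node 24 with bounds (14, 25): OK
  at node 23 with bounds (14, 24): OK
No violation found at any node.
Result: Valid BST


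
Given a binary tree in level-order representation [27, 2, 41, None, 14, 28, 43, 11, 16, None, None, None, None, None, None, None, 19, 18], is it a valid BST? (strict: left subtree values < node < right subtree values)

Level-order array: [27, 2, 41, None, 14, 28, 43, 11, 16, None, None, None, None, None, None, None, 19, 18]
Validate using subtree bounds (lo, hi): at each node, require lo < value < hi,
then recurse left with hi=value and right with lo=value.
Preorder trace (stopping at first violation):
  at node 27 with bounds (-inf, +inf): OK
  at node 2 with bounds (-inf, 27): OK
  at node 14 with bounds (2, 27): OK
  at node 11 with bounds (2, 14): OK
  at node 16 with bounds (14, 27): OK
  at node 19 with bounds (16, 27): OK
  at node 18 with bounds (16, 19): OK
  at node 41 with bounds (27, +inf): OK
  at node 28 with bounds (27, 41): OK
  at node 43 with bounds (41, +inf): OK
No violation found at any node.
Result: Valid BST


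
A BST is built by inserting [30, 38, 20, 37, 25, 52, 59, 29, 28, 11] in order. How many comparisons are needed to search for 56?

Search path for 56: 30 -> 38 -> 52 -> 59
Found: False
Comparisons: 4


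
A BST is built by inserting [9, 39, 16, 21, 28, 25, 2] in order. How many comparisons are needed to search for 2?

Search path for 2: 9 -> 2
Found: True
Comparisons: 2


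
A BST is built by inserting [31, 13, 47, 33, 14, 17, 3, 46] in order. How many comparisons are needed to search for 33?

Search path for 33: 31 -> 47 -> 33
Found: True
Comparisons: 3


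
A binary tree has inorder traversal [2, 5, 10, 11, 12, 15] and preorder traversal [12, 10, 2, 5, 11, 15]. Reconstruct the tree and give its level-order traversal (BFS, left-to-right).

Inorder:  [2, 5, 10, 11, 12, 15]
Preorder: [12, 10, 2, 5, 11, 15]
Algorithm: preorder visits root first, so consume preorder in order;
for each root, split the current inorder slice at that value into
left-subtree inorder and right-subtree inorder, then recurse.
Recursive splits:
  root=12; inorder splits into left=[2, 5, 10, 11], right=[15]
  root=10; inorder splits into left=[2, 5], right=[11]
  root=2; inorder splits into left=[], right=[5]
  root=5; inorder splits into left=[], right=[]
  root=11; inorder splits into left=[], right=[]
  root=15; inorder splits into left=[], right=[]
Reconstructed level-order: [12, 10, 15, 2, 11, 5]


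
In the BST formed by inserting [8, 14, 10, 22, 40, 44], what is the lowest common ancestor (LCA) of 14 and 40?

Tree insertion order: [8, 14, 10, 22, 40, 44]
Tree (level-order array): [8, None, 14, 10, 22, None, None, None, 40, None, 44]
In a BST, the LCA of p=14, q=40 is the first node v on the
root-to-leaf path with p <= v <= q (go left if both < v, right if both > v).
Walk from root:
  at 8: both 14 and 40 > 8, go right
  at 14: 14 <= 14 <= 40, this is the LCA
LCA = 14


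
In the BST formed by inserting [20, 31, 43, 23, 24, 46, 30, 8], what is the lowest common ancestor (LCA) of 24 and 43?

Tree insertion order: [20, 31, 43, 23, 24, 46, 30, 8]
Tree (level-order array): [20, 8, 31, None, None, 23, 43, None, 24, None, 46, None, 30]
In a BST, the LCA of p=24, q=43 is the first node v on the
root-to-leaf path with p <= v <= q (go left if both < v, right if both > v).
Walk from root:
  at 20: both 24 and 43 > 20, go right
  at 31: 24 <= 31 <= 43, this is the LCA
LCA = 31


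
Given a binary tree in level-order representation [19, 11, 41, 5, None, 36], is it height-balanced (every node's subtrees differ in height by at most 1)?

Tree (level-order array): [19, 11, 41, 5, None, 36]
Definition: a tree is height-balanced if, at every node, |h(left) - h(right)| <= 1 (empty subtree has height -1).
Bottom-up per-node check:
  node 5: h_left=-1, h_right=-1, diff=0 [OK], height=0
  node 11: h_left=0, h_right=-1, diff=1 [OK], height=1
  node 36: h_left=-1, h_right=-1, diff=0 [OK], height=0
  node 41: h_left=0, h_right=-1, diff=1 [OK], height=1
  node 19: h_left=1, h_right=1, diff=0 [OK], height=2
All nodes satisfy the balance condition.
Result: Balanced


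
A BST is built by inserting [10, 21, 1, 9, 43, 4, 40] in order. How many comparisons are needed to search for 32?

Search path for 32: 10 -> 21 -> 43 -> 40
Found: False
Comparisons: 4


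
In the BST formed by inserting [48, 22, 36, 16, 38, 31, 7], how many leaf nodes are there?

Tree built from: [48, 22, 36, 16, 38, 31, 7]
Tree (level-order array): [48, 22, None, 16, 36, 7, None, 31, 38]
Rule: A leaf has 0 children.
Per-node child counts:
  node 48: 1 child(ren)
  node 22: 2 child(ren)
  node 16: 1 child(ren)
  node 7: 0 child(ren)
  node 36: 2 child(ren)
  node 31: 0 child(ren)
  node 38: 0 child(ren)
Matching nodes: [7, 31, 38]
Count of leaf nodes: 3


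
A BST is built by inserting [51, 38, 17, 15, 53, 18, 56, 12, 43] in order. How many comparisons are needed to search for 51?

Search path for 51: 51
Found: True
Comparisons: 1


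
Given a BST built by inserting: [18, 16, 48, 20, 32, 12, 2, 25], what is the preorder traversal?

Tree insertion order: [18, 16, 48, 20, 32, 12, 2, 25]
Tree (level-order array): [18, 16, 48, 12, None, 20, None, 2, None, None, 32, None, None, 25]
Preorder traversal: [18, 16, 12, 2, 48, 20, 32, 25]


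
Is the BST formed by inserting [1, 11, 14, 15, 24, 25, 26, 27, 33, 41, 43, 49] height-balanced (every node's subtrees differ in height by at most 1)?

Tree (level-order array): [1, None, 11, None, 14, None, 15, None, 24, None, 25, None, 26, None, 27, None, 33, None, 41, None, 43, None, 49]
Definition: a tree is height-balanced if, at every node, |h(left) - h(right)| <= 1 (empty subtree has height -1).
Bottom-up per-node check:
  node 49: h_left=-1, h_right=-1, diff=0 [OK], height=0
  node 43: h_left=-1, h_right=0, diff=1 [OK], height=1
  node 41: h_left=-1, h_right=1, diff=2 [FAIL (|-1-1|=2 > 1)], height=2
  node 33: h_left=-1, h_right=2, diff=3 [FAIL (|-1-2|=3 > 1)], height=3
  node 27: h_left=-1, h_right=3, diff=4 [FAIL (|-1-3|=4 > 1)], height=4
  node 26: h_left=-1, h_right=4, diff=5 [FAIL (|-1-4|=5 > 1)], height=5
  node 25: h_left=-1, h_right=5, diff=6 [FAIL (|-1-5|=6 > 1)], height=6
  node 24: h_left=-1, h_right=6, diff=7 [FAIL (|-1-6|=7 > 1)], height=7
  node 15: h_left=-1, h_right=7, diff=8 [FAIL (|-1-7|=8 > 1)], height=8
  node 14: h_left=-1, h_right=8, diff=9 [FAIL (|-1-8|=9 > 1)], height=9
  node 11: h_left=-1, h_right=9, diff=10 [FAIL (|-1-9|=10 > 1)], height=10
  node 1: h_left=-1, h_right=10, diff=11 [FAIL (|-1-10|=11 > 1)], height=11
Node 41 violates the condition: |-1 - 1| = 2 > 1.
Result: Not balanced


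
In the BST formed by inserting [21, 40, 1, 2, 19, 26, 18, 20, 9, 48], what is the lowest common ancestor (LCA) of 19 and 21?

Tree insertion order: [21, 40, 1, 2, 19, 26, 18, 20, 9, 48]
Tree (level-order array): [21, 1, 40, None, 2, 26, 48, None, 19, None, None, None, None, 18, 20, 9]
In a BST, the LCA of p=19, q=21 is the first node v on the
root-to-leaf path with p <= v <= q (go left if both < v, right if both > v).
Walk from root:
  at 21: 19 <= 21 <= 21, this is the LCA
LCA = 21


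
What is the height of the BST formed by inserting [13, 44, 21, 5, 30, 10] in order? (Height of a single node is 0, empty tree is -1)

Insertion order: [13, 44, 21, 5, 30, 10]
Tree (level-order array): [13, 5, 44, None, 10, 21, None, None, None, None, 30]
Compute height bottom-up (empty subtree = -1):
  height(10) = 1 + max(-1, -1) = 0
  height(5) = 1 + max(-1, 0) = 1
  height(30) = 1 + max(-1, -1) = 0
  height(21) = 1 + max(-1, 0) = 1
  height(44) = 1 + max(1, -1) = 2
  height(13) = 1 + max(1, 2) = 3
Height = 3


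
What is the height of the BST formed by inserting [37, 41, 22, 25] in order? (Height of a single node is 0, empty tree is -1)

Insertion order: [37, 41, 22, 25]
Tree (level-order array): [37, 22, 41, None, 25]
Compute height bottom-up (empty subtree = -1):
  height(25) = 1 + max(-1, -1) = 0
  height(22) = 1 + max(-1, 0) = 1
  height(41) = 1 + max(-1, -1) = 0
  height(37) = 1 + max(1, 0) = 2
Height = 2


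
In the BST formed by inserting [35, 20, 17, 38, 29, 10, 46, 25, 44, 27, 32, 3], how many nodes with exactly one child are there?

Tree built from: [35, 20, 17, 38, 29, 10, 46, 25, 44, 27, 32, 3]
Tree (level-order array): [35, 20, 38, 17, 29, None, 46, 10, None, 25, 32, 44, None, 3, None, None, 27]
Rule: These are nodes with exactly 1 non-null child.
Per-node child counts:
  node 35: 2 child(ren)
  node 20: 2 child(ren)
  node 17: 1 child(ren)
  node 10: 1 child(ren)
  node 3: 0 child(ren)
  node 29: 2 child(ren)
  node 25: 1 child(ren)
  node 27: 0 child(ren)
  node 32: 0 child(ren)
  node 38: 1 child(ren)
  node 46: 1 child(ren)
  node 44: 0 child(ren)
Matching nodes: [17, 10, 25, 38, 46]
Count of nodes with exactly one child: 5


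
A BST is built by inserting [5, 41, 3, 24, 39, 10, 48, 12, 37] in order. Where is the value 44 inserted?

Starting tree (level order): [5, 3, 41, None, None, 24, 48, 10, 39, None, None, None, 12, 37]
Insertion path: 5 -> 41 -> 48
Result: insert 44 as left child of 48
Final tree (level order): [5, 3, 41, None, None, 24, 48, 10, 39, 44, None, None, 12, 37]


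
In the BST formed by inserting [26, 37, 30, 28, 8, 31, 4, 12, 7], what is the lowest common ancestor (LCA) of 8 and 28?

Tree insertion order: [26, 37, 30, 28, 8, 31, 4, 12, 7]
Tree (level-order array): [26, 8, 37, 4, 12, 30, None, None, 7, None, None, 28, 31]
In a BST, the LCA of p=8, q=28 is the first node v on the
root-to-leaf path with p <= v <= q (go left if both < v, right if both > v).
Walk from root:
  at 26: 8 <= 26 <= 28, this is the LCA
LCA = 26


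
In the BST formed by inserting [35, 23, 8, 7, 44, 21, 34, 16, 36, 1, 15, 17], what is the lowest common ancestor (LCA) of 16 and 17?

Tree insertion order: [35, 23, 8, 7, 44, 21, 34, 16, 36, 1, 15, 17]
Tree (level-order array): [35, 23, 44, 8, 34, 36, None, 7, 21, None, None, None, None, 1, None, 16, None, None, None, 15, 17]
In a BST, the LCA of p=16, q=17 is the first node v on the
root-to-leaf path with p <= v <= q (go left if both < v, right if both > v).
Walk from root:
  at 35: both 16 and 17 < 35, go left
  at 23: both 16 and 17 < 23, go left
  at 8: both 16 and 17 > 8, go right
  at 21: both 16 and 17 < 21, go left
  at 16: 16 <= 16 <= 17, this is the LCA
LCA = 16
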